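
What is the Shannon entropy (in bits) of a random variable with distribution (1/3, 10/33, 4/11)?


H = -sum(p_i * log2(p_i)). Terms: -(1/3)*log2(1/3) = 0.528321; -(10/33)*log2(10/33) = 0.521959; -(4/11)*log2(4/11) = 0.530702. H = 0.528321 + 0.521959 + 0.530702 = 1.581

1.581 bits


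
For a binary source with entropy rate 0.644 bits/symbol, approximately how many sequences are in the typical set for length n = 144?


log2|A_typical| = nH = 144 * 0.644 = 92.736, so |A_typical| ~ 2^92.736 = 8.247e+27

8.247e+27


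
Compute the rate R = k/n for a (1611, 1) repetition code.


Rate = k/n = 1/1611

1/1611


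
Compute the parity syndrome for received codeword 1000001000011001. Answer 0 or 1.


Syndrome = XOR of all bits = 1 XOR 0 XOR 0 XOR 0 XOR 0 XOR 0 XOR 1 XOR 0 XOR 0 XOR 0 XOR 0 XOR 1 XOR 1 XOR 0 XOR 0 XOR 1 = 1

1


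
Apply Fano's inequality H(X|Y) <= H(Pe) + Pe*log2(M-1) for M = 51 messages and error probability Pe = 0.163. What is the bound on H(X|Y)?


H(Pe) = -Pe*log2(Pe) - (1-Pe)*log2(1-Pe) = -0.163*log2(0.163) - 0.837*log2(0.837) = 0.426580 + 0.214858 = 0.6414. Pe*log2(M-1) = 0.163*log2(50) = 0.919949. Bound = H(Pe) + Pe*log2(M-1) = 0.426580 + 0.214858 + 0.919949 = 1.5614

1.5614 bits


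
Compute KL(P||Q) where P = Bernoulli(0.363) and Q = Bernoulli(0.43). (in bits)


KL = p*log2(p/q) + (1-p)*log2((1-p)/(1-q)) = 0.363*log2(0.363/0.43) + 0.637*log2(0.637/0.57) = 0.0134

0.0134 bits


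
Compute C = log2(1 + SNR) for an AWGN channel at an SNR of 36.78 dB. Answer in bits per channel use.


SNR_linear = 10^(36.78/10) = 4764.3099; C = log2(1 + SNR_linear) = log2(1 + 4764.3099) = 12.2184

12.2184 bits/channel use


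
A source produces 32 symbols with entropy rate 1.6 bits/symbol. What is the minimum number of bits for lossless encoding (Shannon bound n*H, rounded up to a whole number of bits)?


Minimum bits >= n * H = 32 * 1.6 = 51.2, rounded up to a whole number of bits = 52

52 bits


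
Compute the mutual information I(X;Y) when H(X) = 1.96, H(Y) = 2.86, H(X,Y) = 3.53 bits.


I(X;Y) = H(X) + H(Y) - H(X,Y) = 1.96 + 2.86 - 3.53 = 1.29

1.29 bits


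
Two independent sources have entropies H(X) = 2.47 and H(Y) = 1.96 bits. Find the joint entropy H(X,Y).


For independent variables, H(X,Y) = H(X) + H(Y) = 2.47 + 1.96 = 4.43

4.43 bits


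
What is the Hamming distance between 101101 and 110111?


Count differing positions: . ^ ^ . ^ . = 3 differences

3


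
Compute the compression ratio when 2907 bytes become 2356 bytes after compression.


Ratio = original / compressed = 2907 / 2356 = 1.2339

1.2339


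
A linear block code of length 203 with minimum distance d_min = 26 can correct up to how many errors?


Correction capability = floor((d-1)/2) = floor((26-1)/2) = 12

12 errors


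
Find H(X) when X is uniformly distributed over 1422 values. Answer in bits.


H = log2(n) = log2(1422) = 10.4737

10.4737 bits


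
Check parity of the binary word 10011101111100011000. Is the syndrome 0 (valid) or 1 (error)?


Syndrome = XOR of all bits = 1 XOR 0 XOR 0 XOR 1 XOR 1 XOR 1 XOR 0 XOR 1 XOR 1 XOR 1 XOR 1 XOR 1 XOR 0 XOR 0 XOR 0 XOR 1 XOR 1 XOR 0 XOR 0 XOR 0 = 1

1


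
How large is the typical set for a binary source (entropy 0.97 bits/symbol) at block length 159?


log2|A_typical| = nH = 159 * 0.97 = 154.23, so |A_typical| ~ 2^154.23 = 2.678e+46

2.678e+46


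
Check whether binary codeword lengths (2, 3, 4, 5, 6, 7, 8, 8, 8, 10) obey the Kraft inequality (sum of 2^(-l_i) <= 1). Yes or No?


Kraft sum = sum(2^(-l_i)) = 0.5049, need <= 1. Result: satisfied (a binary prefix-free code with these lengths exists)

Yes


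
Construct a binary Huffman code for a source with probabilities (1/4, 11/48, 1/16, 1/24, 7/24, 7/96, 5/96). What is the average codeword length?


Huffman construction (repeatedly merge the two least-probable nodes; each merge adds 1 bit to every symbol beneath it): 1/24 + 5/96 = 3/32; 1/16 + 7/96 = 13/96; 3/32 + 13/96 = 11/48; 11/48 + 11/48 = 11/24; 1/4 + 7/24 = 13/24; 11/24 + 13/24 = 1. Resulting codeword lengths (in the order the probabilities were given): (2, 2, 4, 4, 2, 4, 4). L_avg = sum(p_i * l_i) = 1/4*2 + 11/48*2 + 1/16*4 + 1/24*4 + 7/24*2 + 7/96*4 + 5/96*4 = 59/24 = 2.4583

2.4583 bits


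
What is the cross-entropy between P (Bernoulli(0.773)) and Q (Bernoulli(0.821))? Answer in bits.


H(P,Q) = -p*log2(q) - (1-p)*log2(1-q). -0.773*log2(0.821) = 0.219954; -0.227*log2(0.179) = 0.563407. H(P,Q) = 0.219954 + 0.563407 = 0.7834

0.7834 bits


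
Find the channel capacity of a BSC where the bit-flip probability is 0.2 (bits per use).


H(p) = -p*log2(p) - (1-p)*log2(1-p) = -0.2*log2(0.2) - 0.8*log2(0.8) = 0.464386 + 0.257542 = 0.7219. C = 1 - H(p) = 1 - 0.7219 = 0.2781

0.2781 bits


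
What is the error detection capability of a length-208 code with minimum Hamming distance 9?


Detection capability = d_min - 1 = 9 - 1 = 8

8 errors


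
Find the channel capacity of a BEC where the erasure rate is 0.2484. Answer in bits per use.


C = 1 - epsilon = 1 - 0.2484 = 0.7516

0.7516 bits


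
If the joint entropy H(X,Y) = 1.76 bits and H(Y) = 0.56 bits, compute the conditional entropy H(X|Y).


H(X|Y) = H(X,Y) - H(Y) = 1.76 - 0.56 = 1.2

1.2 bits


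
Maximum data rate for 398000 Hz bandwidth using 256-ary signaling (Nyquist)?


Rate = 2 * B * log2(M) = 2 * 398000 * 8.0 = 6368000.0

6368000.0 bps


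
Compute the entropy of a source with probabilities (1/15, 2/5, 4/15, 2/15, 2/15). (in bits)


H = -sum(p_i * log2(p_i)). Terms: -(1/15)*log2(1/15) = 0.260459; -(2/5)*log2(2/5) = 0.528771; -(4/15)*log2(4/15) = 0.508504; -(2/15)*log2(2/15) = 0.387585; -(2/15)*log2(2/15) = 0.387585. H = 0.260459 + 0.528771 + 0.508504 + 0.387585 + 0.387585 = 2.0729

2.0729 bits


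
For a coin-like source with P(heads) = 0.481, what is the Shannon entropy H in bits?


H = -p*log2(p) - (1-p)*log2(1-p). -0.481*log2(0.481) = 0.507884; -0.519*log2(0.519) = 0.491074. H = 0.507884 + 0.491074 = 0.999

0.999 bits


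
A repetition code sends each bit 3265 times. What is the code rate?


Rate = k/n = 1/3265

1/3265


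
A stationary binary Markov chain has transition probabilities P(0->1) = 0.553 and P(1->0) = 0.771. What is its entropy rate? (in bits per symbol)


Stationary distribution: pi_0 = p10/(p01+p10) = 0.5823, pi_1 = 0.4177. Entropy rate H' = pi_0*H(p01) + pi_1*H(p10) = 0.5823*0.9919 + 0.4177*0.7763 = 0.9018

0.9018 bits/symbol


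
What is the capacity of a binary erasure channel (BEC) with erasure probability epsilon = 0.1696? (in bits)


C = 1 - epsilon = 1 - 0.1696 = 0.8304

0.8304 bits


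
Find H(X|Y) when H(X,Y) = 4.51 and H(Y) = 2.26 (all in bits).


H(X|Y) = H(X,Y) - H(Y) = 4.51 - 2.26 = 2.25

2.25 bits


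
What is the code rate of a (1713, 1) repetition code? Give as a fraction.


Rate = k/n = 1/1713

1/1713


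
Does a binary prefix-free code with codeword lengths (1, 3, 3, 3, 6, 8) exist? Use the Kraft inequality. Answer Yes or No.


Kraft sum = sum(2^(-l_i)) = 0.8945, need <= 1. Result: satisfied (a binary prefix-free code with these lengths exists)

Yes


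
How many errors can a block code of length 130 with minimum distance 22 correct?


Correction capability = floor((d-1)/2) = floor((22-1)/2) = 10

10 errors


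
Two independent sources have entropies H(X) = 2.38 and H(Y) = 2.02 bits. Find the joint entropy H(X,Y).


For independent variables, H(X,Y) = H(X) + H(Y) = 2.38 + 2.02 = 4.4

4.4 bits


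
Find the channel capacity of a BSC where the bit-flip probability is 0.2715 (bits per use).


H(p) = -p*log2(p) - (1-p)*log2(1-p) = -0.2715*log2(0.2715) - 0.7285*log2(0.7285) = 0.510685 + 0.332924 = 0.8436. C = 1 - H(p) = 1 - 0.8436 = 0.1564

0.1564 bits


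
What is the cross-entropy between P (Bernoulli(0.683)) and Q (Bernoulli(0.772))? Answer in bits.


H(P,Q) = -p*log2(q) - (1-p)*log2(1-q). -0.683*log2(0.772) = 0.254983; -0.317*log2(0.228) = 0.676127. H(P,Q) = 0.254983 + 0.676127 = 0.9311

0.9311 bits


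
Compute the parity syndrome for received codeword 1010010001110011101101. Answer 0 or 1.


Syndrome = XOR of all bits = 1 XOR 0 XOR 1 XOR 0 XOR 0 XOR 1 XOR 0 XOR 0 XOR 0 XOR 1 XOR 1 XOR 1 XOR 0 XOR 0 XOR 1 XOR 1 XOR 1 XOR 0 XOR 1 XOR 1 XOR 0 XOR 1 = 0

0


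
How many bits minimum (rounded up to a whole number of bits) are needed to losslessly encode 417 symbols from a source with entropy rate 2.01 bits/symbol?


Minimum bits >= n * H = 417 * 2.01 = 838.17, rounded up to a whole number of bits = 839

839 bits


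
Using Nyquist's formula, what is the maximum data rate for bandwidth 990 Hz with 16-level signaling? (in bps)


Rate = 2 * B * log2(M) = 2 * 990 * 4.0 = 7920.0

7920.0 bps


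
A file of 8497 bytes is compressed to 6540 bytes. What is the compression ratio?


Ratio = original / compressed = 8497 / 6540 = 1.2992

1.2992


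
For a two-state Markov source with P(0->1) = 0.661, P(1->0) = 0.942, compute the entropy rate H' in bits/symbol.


Stationary distribution: pi_0 = p10/(p01+p10) = 0.5876, pi_1 = 0.4124. Entropy rate H' = pi_0*H(p01) + pi_1*H(p10) = 0.5876*0.9239 + 0.4124*0.3195 = 0.6746

0.6746 bits/symbol


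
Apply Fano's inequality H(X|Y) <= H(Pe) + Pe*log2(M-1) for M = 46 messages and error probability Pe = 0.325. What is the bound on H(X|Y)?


H(Pe) = -Pe*log2(Pe) - (1-Pe)*log2(1-Pe) = -0.325*log2(0.325) - 0.675*log2(0.675) = 0.526984 + 0.382752 = 0.9097. Pe*log2(M-1) = 0.325*log2(45) = 1.784852. Bound = H(Pe) + Pe*log2(M-1) = 0.526984 + 0.382752 + 1.784852 = 2.6946

2.6946 bits


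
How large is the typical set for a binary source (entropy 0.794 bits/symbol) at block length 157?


log2|A_typical| = nH = 157 * 0.794 = 124.658, so |A_typical| ~ 2^124.658 = 3.356e+37

3.356e+37


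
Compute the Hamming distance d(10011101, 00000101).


Count differing positions: ^ . . ^ ^ . . . = 3 differences

3


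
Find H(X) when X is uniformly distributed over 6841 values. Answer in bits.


H = log2(n) = log2(6841) = 12.74

12.74 bits


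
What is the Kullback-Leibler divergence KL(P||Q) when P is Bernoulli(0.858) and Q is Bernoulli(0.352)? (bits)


KL = p*log2(p/q) + (1-p)*log2((1-p)/(1-q)) = 0.858*log2(0.858/0.352) + 0.142*log2(0.142/0.648) = 0.7919

0.7919 bits


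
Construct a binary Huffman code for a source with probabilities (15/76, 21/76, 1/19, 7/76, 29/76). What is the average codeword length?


Huffman construction (repeatedly merge the two least-probable nodes; each merge adds 1 bit to every symbol beneath it): 1/19 + 7/76 = 11/76; 11/76 + 15/76 = 13/38; 21/76 + 13/38 = 47/76; 29/76 + 47/76 = 1. Resulting codeword lengths (in the order the probabilities were given): (3, 2, 4, 4, 1). L_avg = sum(p_i * l_i) = 15/76*3 + 21/76*2 + 1/19*4 + 7/76*4 + 29/76*1 = 40/19 = 2.1053

2.1053 bits


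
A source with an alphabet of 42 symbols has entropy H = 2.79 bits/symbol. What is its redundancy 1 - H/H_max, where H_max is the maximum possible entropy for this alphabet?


H_max = log2(K) = log2(42) = 5.3923 bits/symbol. Redundancy = 1 - H/H_max = 1 - 2.79/5.3923 = 1 - 0.5174 = 0.4826

0.4826


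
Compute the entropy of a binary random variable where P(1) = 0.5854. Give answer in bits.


H = -p*log2(p) - (1-p)*log2(1-p). -0.5854*log2(0.5854) = 0.452225; -0.4146*log2(0.4146) = 0.526628. H = 0.452225 + 0.526628 = 0.9789

0.9789 bits


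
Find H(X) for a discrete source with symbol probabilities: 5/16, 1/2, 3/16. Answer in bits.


H = -sum(p_i * log2(p_i)). Terms: -(5/16)*log2(5/16) = 0.524397; -(1/2)*log2(1/2) = 0.500000; -(3/16)*log2(3/16) = 0.452820. H = 0.524397 + 0.500000 + 0.452820 = 1.4772

1.4772 bits


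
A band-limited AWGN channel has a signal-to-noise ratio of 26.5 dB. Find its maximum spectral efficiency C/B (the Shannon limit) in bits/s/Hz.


SNR_linear = 10^(26.5/10) = 446.6836; C/B = log2(1 + SNR_linear) = log2(1 + 446.6836) = 8.8063

8.8063 bits/s/Hz


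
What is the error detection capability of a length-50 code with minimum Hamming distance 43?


Detection capability = d_min - 1 = 43 - 1 = 42

42 errors


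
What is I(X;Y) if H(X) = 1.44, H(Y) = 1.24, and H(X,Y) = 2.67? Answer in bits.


I(X;Y) = H(X) + H(Y) - H(X,Y) = 1.44 + 1.24 - 2.67 = 0.01

0.01 bits


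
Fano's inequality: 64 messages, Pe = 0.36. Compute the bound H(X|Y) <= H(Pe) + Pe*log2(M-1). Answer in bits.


H(Pe) = -Pe*log2(Pe) - (1-Pe)*log2(1-Pe) = -0.36*log2(0.36) - 0.64*log2(0.64) = 0.530615 + 0.412068 = 0.9427. Pe*log2(M-1) = 0.36*log2(63) = 2.151821. Bound = H(Pe) + Pe*log2(M-1) = 0.530615 + 0.412068 + 2.151821 = 3.0945

3.0945 bits


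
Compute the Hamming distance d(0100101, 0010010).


Count differing positions: . ^ ^ . ^ ^ ^ = 5 differences

5


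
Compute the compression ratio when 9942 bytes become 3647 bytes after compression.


Ratio = original / compressed = 9942 / 3647 = 2.7261

2.7261


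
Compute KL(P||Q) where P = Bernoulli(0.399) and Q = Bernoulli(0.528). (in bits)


KL = p*log2(p/q) + (1-p)*log2((1-p)/(1-q)) = 0.399*log2(0.399/0.528) + 0.601*log2(0.601/0.472) = 0.0482

0.0482 bits


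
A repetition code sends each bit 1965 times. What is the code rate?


Rate = k/n = 1/1965

1/1965


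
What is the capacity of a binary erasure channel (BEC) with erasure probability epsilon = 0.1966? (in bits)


C = 1 - epsilon = 1 - 0.1966 = 0.8034

0.8034 bits


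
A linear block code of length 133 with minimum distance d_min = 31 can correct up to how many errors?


Correction capability = floor((d-1)/2) = floor((31-1)/2) = 15

15 errors


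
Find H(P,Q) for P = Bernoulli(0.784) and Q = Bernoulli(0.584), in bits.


H(P,Q) = -p*log2(q) - (1-p)*log2(1-q). -0.784*log2(0.584) = 0.608352; -0.216*log2(0.416) = 0.273314. H(P,Q) = 0.608352 + 0.273314 = 0.8817

0.8817 bits


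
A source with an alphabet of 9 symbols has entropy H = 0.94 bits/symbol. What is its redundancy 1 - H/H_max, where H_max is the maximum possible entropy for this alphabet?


H_max = log2(K) = log2(9) = 3.1699 bits/symbol. Redundancy = 1 - H/H_max = 1 - 0.94/3.1699 = 1 - 0.2965 = 0.7035

0.7035


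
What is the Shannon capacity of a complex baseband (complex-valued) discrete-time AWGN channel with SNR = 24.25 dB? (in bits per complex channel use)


SNR_linear = 10^(24.25/10) = 266.0725; C = log2(1 + SNR_linear) = log2(1 + 266.0725) = 8.0611

8.0611 bits/channel use


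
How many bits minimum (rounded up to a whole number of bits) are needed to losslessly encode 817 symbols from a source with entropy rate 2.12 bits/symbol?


Minimum bits >= n * H = 817 * 2.12 = 1732.04, rounded up to a whole number of bits = 1733

1733 bits


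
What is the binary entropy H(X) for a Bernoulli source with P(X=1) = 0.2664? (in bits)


H = -p*log2(p) - (1-p)*log2(1-p). -0.2664*log2(0.2664) = 0.508380; -0.7336*log2(0.7336) = 0.327871. H = 0.508380 + 0.327871 = 0.8363

0.8363 bits


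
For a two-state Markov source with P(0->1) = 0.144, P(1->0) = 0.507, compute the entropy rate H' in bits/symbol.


Stationary distribution: pi_0 = p10/(p01+p10) = 0.7788, pi_1 = 0.2212. Entropy rate H' = pi_0*H(p01) + pi_1*H(p10) = 0.7788*0.5946 + 0.2212*0.9999 = 0.6843

0.6843 bits/symbol


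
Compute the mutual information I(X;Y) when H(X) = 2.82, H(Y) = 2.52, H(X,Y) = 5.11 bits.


I(X;Y) = H(X) + H(Y) - H(X,Y) = 2.82 + 2.52 - 5.11 = 0.23

0.23 bits


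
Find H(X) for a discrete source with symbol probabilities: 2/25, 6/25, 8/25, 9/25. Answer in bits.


H = -sum(p_i * log2(p_i)). Terms: -(2/25)*log2(2/25) = 0.291508; -(6/25)*log2(6/25) = 0.494134; -(8/25)*log2(8/25) = 0.526034; -(9/25)*log2(9/25) = 0.530615. H = 0.291508 + 0.494134 + 0.526034 + 0.530615 = 1.8423

1.8423 bits


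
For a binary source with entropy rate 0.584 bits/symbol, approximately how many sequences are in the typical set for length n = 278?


log2|A_typical| = nH = 278 * 0.584 = 162.352, so |A_typical| ~ 2^162.352 = 7.461e+48

7.461e+48


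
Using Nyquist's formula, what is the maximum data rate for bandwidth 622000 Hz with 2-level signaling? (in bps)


Rate = 2 * B * log2(M) = 2 * 622000 * 1.0 = 1244000.0

1244000.0 bps


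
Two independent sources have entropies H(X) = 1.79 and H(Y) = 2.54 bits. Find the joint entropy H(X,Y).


For independent variables, H(X,Y) = H(X) + H(Y) = 1.79 + 2.54 = 4.33

4.33 bits


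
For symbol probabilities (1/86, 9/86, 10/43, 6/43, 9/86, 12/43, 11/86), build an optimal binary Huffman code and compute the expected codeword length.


Huffman construction (repeatedly merge the two least-probable nodes; each merge adds 1 bit to every symbol beneath it): 1/86 + 9/86 = 5/43; 9/86 + 5/43 = 19/86; 11/86 + 6/43 = 23/86; 19/86 + 10/43 = 39/86; 23/86 + 12/43 = 47/86; 39/86 + 47/86 = 1. Resulting codeword lengths (in the order the probabilities were given): (4, 4, 2, 3, 3, 2, 3). L_avg = sum(p_i * l_i) = 1/86*4 + 9/86*4 + 10/43*2 + 6/43*3 + 9/86*3 + 12/43*2 + 11/86*3 = 112/43 = 2.6047

2.6047 bits


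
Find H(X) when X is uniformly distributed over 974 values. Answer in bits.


H = log2(n) = log2(974) = 9.9278

9.9278 bits


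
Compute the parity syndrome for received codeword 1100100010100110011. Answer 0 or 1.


Syndrome = XOR of all bits = 1 XOR 1 XOR 0 XOR 0 XOR 1 XOR 0 XOR 0 XOR 0 XOR 1 XOR 0 XOR 1 XOR 0 XOR 0 XOR 1 XOR 1 XOR 0 XOR 0 XOR 1 XOR 1 = 1

1


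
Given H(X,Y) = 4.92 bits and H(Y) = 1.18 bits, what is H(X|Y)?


H(X|Y) = H(X,Y) - H(Y) = 4.92 - 1.18 = 3.74

3.74 bits


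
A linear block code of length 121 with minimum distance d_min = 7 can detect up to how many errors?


Detection capability = d_min - 1 = 7 - 1 = 6

6 errors


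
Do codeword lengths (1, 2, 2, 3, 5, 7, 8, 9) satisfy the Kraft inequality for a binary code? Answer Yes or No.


Kraft sum = sum(2^(-l_i)) = 1.1699, need <= 1. Result: violated (a binary prefix-free code with these lengths cannot exist)

No


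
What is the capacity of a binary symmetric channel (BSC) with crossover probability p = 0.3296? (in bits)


H(p) = -p*log2(p) - (1-p)*log2(1-p) = -0.3296*log2(0.3296) - 0.6704*log2(0.6704) = 0.527759 + 0.386758 = 0.9145. C = 1 - H(p) = 1 - 0.9145 = 0.0855

0.0855 bits


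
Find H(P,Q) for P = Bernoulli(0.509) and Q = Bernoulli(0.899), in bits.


H(P,Q) = -p*log2(q) - (1-p)*log2(1-q). -0.509*log2(0.899) = 0.078186; -0.491*log2(0.101) = 1.624018. H(P,Q) = 0.078186 + 1.624018 = 1.7022

1.7022 bits


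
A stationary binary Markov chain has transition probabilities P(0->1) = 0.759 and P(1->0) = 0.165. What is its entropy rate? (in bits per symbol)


Stationary distribution: pi_0 = p10/(p01+p10) = 0.1786, pi_1 = 0.8214. Entropy rate H' = pi_0*H(p01) + pi_1*H(p10) = 0.1786*0.7967 + 0.8214*0.6461 = 0.673

0.673 bits/symbol


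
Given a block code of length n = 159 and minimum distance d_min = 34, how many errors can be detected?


Detection capability = d_min - 1 = 34 - 1 = 33

33 errors


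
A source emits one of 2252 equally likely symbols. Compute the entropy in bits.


H = log2(n) = log2(2252) = 11.137

11.137 bits


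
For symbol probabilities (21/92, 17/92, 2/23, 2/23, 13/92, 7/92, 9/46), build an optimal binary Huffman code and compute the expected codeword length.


Huffman construction (repeatedly merge the two least-probable nodes; each merge adds 1 bit to every symbol beneath it): 7/92 + 2/23 = 15/92; 2/23 + 13/92 = 21/92; 15/92 + 17/92 = 8/23; 9/46 + 21/92 = 39/92; 21/92 + 8/23 = 53/92; 39/92 + 53/92 = 1. Resulting codeword lengths (in the order the probabilities were given): (2, 3, 4, 3, 3, 4, 2). L_avg = sum(p_i * l_i) = 21/92*2 + 17/92*3 + 2/23*4 + 2/23*3 + 13/92*3 + 7/92*4 + 9/46*2 = 63/23 = 2.7391

2.7391 bits


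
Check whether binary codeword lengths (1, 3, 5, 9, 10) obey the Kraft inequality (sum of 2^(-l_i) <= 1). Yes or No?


Kraft sum = sum(2^(-l_i)) = 0.6592, need <= 1. Result: satisfied (a binary prefix-free code with these lengths exists)

Yes


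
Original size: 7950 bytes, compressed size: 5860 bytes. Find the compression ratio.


Ratio = original / compressed = 7950 / 5860 = 1.3567

1.3567


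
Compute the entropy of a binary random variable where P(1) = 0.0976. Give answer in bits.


H = -p*log2(p) - (1-p)*log2(1-p). -0.0976*log2(0.0976) = 0.327641; -0.9024*log2(0.9024) = 0.133701. H = 0.327641 + 0.133701 = 0.4613

0.4613 bits


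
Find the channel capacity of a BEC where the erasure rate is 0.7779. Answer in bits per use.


C = 1 - epsilon = 1 - 0.7779 = 0.2221

0.2221 bits


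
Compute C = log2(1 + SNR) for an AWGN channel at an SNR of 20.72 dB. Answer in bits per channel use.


SNR_linear = 10^(20.72/10) = 118.0321; C = log2(1 + SNR_linear) = log2(1 + 118.0321) = 6.8952

6.8952 bits/channel use


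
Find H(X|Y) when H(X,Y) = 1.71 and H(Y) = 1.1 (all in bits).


H(X|Y) = H(X,Y) - H(Y) = 1.71 - 1.1 = 0.61

0.61 bits


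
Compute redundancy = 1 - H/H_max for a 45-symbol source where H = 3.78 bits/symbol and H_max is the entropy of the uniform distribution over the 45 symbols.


H_max = log2(K) = log2(45) = 5.4919 bits/symbol. Redundancy = 1 - H/H_max = 1 - 3.78/5.4919 = 1 - 0.6883 = 0.3117

0.3117


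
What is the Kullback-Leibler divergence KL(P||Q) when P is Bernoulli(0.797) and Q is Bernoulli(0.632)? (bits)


KL = p*log2(p/q) + (1-p)*log2((1-p)/(1-q)) = 0.797*log2(0.797/0.632) + 0.203*log2(0.203/0.368) = 0.0925

0.0925 bits


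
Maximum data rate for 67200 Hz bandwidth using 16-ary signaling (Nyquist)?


Rate = 2 * B * log2(M) = 2 * 67200 * 4.0 = 537600.0

537600.0 bps


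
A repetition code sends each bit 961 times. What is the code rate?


Rate = k/n = 1/961

1/961


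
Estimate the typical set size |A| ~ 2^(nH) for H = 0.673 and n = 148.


log2|A_typical| = nH = 148 * 0.673 = 99.604, so |A_typical| ~ 2^99.604 = 9.634e+29

9.634e+29


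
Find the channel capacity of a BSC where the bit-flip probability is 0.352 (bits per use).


H(p) = -p*log2(p) - (1-p)*log2(1-p) = -0.352*log2(0.352) - 0.648*log2(0.648) = 0.530236 + 0.405605 = 0.9358. C = 1 - H(p) = 1 - 0.9358 = 0.0642

0.0642 bits


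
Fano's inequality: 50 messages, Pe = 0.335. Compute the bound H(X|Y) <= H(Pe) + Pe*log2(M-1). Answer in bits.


H(Pe) = -Pe*log2(Pe) - (1-Pe)*log2(1-Pe) = -0.335*log2(0.335) - 0.665*log2(0.665) = 0.528552 + 0.391402 = 0.92. Pe*log2(M-1) = 0.335*log2(49) = 1.880928. Bound = H(Pe) + Pe*log2(M-1) = 0.528552 + 0.391402 + 1.880928 = 2.8009

2.8009 bits


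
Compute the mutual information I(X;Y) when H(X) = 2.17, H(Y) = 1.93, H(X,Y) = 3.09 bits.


I(X;Y) = H(X) + H(Y) - H(X,Y) = 2.17 + 1.93 - 3.09 = 1.01

1.01 bits


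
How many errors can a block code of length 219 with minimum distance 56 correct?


Correction capability = floor((d-1)/2) = floor((56-1)/2) = 27

27 errors


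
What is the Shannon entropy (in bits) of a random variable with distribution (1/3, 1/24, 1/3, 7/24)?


H = -sum(p_i * log2(p_i)). Terms: -(1/3)*log2(1/3) = 0.528321; -(1/24)*log2(1/24) = 0.191040; -(1/3)*log2(1/3) = 0.528321; -(7/24)*log2(7/24) = 0.518469. H = 0.528321 + 0.191040 + 0.528321 + 0.518469 = 1.7662

1.7662 bits


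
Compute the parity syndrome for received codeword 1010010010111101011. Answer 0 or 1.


Syndrome = XOR of all bits = 1 XOR 0 XOR 1 XOR 0 XOR 0 XOR 1 XOR 0 XOR 0 XOR 1 XOR 0 XOR 1 XOR 1 XOR 1 XOR 1 XOR 0 XOR 1 XOR 0 XOR 1 XOR 1 = 1

1


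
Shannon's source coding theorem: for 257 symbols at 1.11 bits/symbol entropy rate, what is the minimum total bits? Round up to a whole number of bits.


Minimum bits >= n * H = 257 * 1.11 = 285.27, rounded up to a whole number of bits = 286

286 bits


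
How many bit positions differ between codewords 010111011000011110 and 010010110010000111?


Count differing positions: . . . ^ . ^ ^ . ^ . ^ . . ^ ^ . . ^ = 8 differences

8


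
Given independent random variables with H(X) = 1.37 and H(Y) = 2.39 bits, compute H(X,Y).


For independent variables, H(X,Y) = H(X) + H(Y) = 1.37 + 2.39 = 3.76

3.76 bits


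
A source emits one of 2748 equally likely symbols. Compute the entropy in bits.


H = log2(n) = log2(2748) = 11.4242

11.4242 bits


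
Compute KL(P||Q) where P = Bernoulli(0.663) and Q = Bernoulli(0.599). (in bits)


KL = p*log2(p/q) + (1-p)*log2((1-p)/(1-q)) = 0.663*log2(0.663/0.599) + 0.337*log2(0.337/0.401) = 0.0126

0.0126 bits


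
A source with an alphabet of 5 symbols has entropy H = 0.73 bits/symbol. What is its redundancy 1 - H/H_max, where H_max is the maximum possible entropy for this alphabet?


H_max = log2(K) = log2(5) = 2.3219 bits/symbol. Redundancy = 1 - H/H_max = 1 - 0.73/2.3219 = 1 - 0.3144 = 0.6856

0.6856


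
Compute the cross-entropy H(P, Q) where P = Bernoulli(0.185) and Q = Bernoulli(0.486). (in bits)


H(P,Q) = -p*log2(q) - (1-p)*log2(1-q). -0.185*log2(0.486) = 0.192580; -0.815*log2(0.514) = 0.782530. H(P,Q) = 0.192580 + 0.782530 = 0.9751

0.9751 bits


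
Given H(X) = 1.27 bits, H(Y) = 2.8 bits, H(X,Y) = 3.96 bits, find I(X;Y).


I(X;Y) = H(X) + H(Y) - H(X,Y) = 1.27 + 2.8 - 3.96 = 0.11

0.11 bits


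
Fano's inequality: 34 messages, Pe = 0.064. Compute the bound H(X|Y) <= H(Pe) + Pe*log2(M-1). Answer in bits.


H(Pe) = -Pe*log2(Pe) - (1-Pe)*log2(1-Pe) = -0.064*log2(0.064) - 0.936*log2(0.936) = 0.253810 + 0.089313 = 0.3431. Pe*log2(M-1) = 0.064*log2(33) = 0.322841. Bound = H(Pe) + Pe*log2(M-1) = 0.253810 + 0.089313 + 0.322841 = 0.666

0.666 bits


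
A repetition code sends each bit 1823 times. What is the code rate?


Rate = k/n = 1/1823

1/1823


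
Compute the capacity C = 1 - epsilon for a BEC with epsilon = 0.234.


C = 1 - epsilon = 1 - 0.234 = 0.766

0.766 bits


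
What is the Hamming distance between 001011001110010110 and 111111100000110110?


Count differing positions: ^ ^ . ^ . . ^ . ^ ^ ^ . ^ . . . . . = 8 differences

8


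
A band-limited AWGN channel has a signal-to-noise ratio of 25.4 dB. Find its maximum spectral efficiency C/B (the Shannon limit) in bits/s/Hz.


SNR_linear = 10^(25.4/10) = 346.7369; C/B = log2(1 + SNR_linear) = log2(1 + 346.7369) = 8.4419

8.4419 bits/s/Hz


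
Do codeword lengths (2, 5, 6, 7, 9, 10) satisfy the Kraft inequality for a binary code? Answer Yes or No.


Kraft sum = sum(2^(-l_i)) = 0.3076, need <= 1. Result: satisfied (a binary prefix-free code with these lengths exists)

Yes


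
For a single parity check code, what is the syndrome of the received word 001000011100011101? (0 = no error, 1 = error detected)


Syndrome = XOR of all bits = 0 XOR 0 XOR 1 XOR 0 XOR 0 XOR 0 XOR 0 XOR 1 XOR 1 XOR 1 XOR 0 XOR 0 XOR 0 XOR 1 XOR 1 XOR 1 XOR 0 XOR 1 = 0

0


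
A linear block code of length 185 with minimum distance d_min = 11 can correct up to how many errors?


Correction capability = floor((d-1)/2) = floor((11-1)/2) = 5

5 errors


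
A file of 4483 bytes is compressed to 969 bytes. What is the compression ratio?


Ratio = original / compressed = 4483 / 969 = 4.6264

4.6264


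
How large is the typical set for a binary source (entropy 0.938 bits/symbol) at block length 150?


log2|A_typical| = nH = 150 * 0.938 = 140.7, so |A_typical| ~ 2^140.7 = 2.264e+42

2.264e+42


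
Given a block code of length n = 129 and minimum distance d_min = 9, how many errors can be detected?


Detection capability = d_min - 1 = 9 - 1 = 8

8 errors


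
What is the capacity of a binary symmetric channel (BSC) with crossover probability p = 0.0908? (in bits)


H(p) = -p*log2(p) - (1-p)*log2(1-p) = -0.0908*log2(0.0908) - 0.9092*log2(0.9092) = 0.314274 + 0.124861 = 0.4391. C = 1 - H(p) = 1 - 0.4391 = 0.5609

0.5609 bits


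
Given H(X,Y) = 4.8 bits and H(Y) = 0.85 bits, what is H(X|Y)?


H(X|Y) = H(X,Y) - H(Y) = 4.8 - 0.85 = 3.95

3.95 bits


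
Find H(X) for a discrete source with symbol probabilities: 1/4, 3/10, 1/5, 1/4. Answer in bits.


H = -sum(p_i * log2(p_i)). Terms: -(1/4)*log2(1/4) = 0.500000; -(3/10)*log2(3/10) = 0.521090; -(1/5)*log2(1/5) = 0.464386; -(1/4)*log2(1/4) = 0.500000. H = 0.500000 + 0.521090 + 0.464386 + 0.500000 = 1.9855

1.9855 bits


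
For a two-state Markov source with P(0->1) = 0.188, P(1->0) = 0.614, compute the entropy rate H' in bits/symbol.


Stationary distribution: pi_0 = p10/(p01+p10) = 0.7656, pi_1 = 0.2344. Entropy rate H' = pi_0*H(p01) + pi_1*H(p10) = 0.7656*0.6973 + 0.2344*0.9622 = 0.7594

0.7594 bits/symbol


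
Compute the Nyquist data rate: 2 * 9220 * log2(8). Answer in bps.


Rate = 2 * B * log2(M) = 2 * 9220 * 3.0 = 55320.0

55320.0 bps


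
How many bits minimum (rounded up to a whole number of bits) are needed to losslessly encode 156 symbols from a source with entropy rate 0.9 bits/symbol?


Minimum bits >= n * H = 156 * 0.9 = 140.4, rounded up to a whole number of bits = 141

141 bits


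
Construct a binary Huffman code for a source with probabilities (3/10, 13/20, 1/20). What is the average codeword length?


Huffman construction (repeatedly merge the two least-probable nodes; each merge adds 1 bit to every symbol beneath it): 1/20 + 3/10 = 7/20; 7/20 + 13/20 = 1. Resulting codeword lengths (in the order the probabilities were given): (2, 1, 2). L_avg = sum(p_i * l_i) = 3/10*2 + 13/20*1 + 1/20*2 = 27/20 = 1.35

1.35 bits


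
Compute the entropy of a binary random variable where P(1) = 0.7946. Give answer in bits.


H = -p*log2(p) - (1-p)*log2(1-p). -0.7946*log2(0.7946) = 0.263568; -0.2054*log2(0.2054) = 0.469029. H = 0.263568 + 0.469029 = 0.7326

0.7326 bits


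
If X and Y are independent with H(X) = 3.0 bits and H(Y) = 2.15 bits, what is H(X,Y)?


For independent variables, H(X,Y) = H(X) + H(Y) = 3.0 + 2.15 = 5.15

5.15 bits


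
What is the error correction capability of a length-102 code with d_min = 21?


Correction capability = floor((d-1)/2) = floor((21-1)/2) = 10

10 errors


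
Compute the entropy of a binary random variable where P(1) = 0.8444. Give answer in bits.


H = -p*log2(p) - (1-p)*log2(1-p). -0.8444*log2(0.8444) = 0.206035; -0.1556*log2(0.1556) = 0.417644. H = 0.206035 + 0.417644 = 0.6237

0.6237 bits


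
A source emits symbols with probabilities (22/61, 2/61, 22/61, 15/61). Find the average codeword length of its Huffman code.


Huffman construction (repeatedly merge the two least-probable nodes; each merge adds 1 bit to every symbol beneath it): 2/61 + 15/61 = 17/61; 17/61 + 22/61 = 39/61; 22/61 + 39/61 = 1. Resulting codeword lengths (in the order the probabilities were given): (2, 3, 1, 3). L_avg = sum(p_i * l_i) = 22/61*2 + 2/61*3 + 22/61*1 + 15/61*3 = 117/61 = 1.918

1.918 bits


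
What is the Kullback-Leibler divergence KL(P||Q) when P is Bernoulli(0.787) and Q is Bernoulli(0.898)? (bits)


KL = p*log2(p/q) + (1-p)*log2((1-p)/(1-q)) = 0.787*log2(0.787/0.898) + 0.213*log2(0.213/0.102) = 0.0765

0.0765 bits


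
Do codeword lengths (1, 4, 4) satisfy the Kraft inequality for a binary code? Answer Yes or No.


Kraft sum = sum(2^(-l_i)) = 0.625, need <= 1. Result: satisfied (a binary prefix-free code with these lengths exists)

Yes


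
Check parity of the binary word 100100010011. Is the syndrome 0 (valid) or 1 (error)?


Syndrome = XOR of all bits = 1 XOR 0 XOR 0 XOR 1 XOR 0 XOR 0 XOR 0 XOR 1 XOR 0 XOR 0 XOR 1 XOR 1 = 1

1


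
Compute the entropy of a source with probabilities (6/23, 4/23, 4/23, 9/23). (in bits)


H = -sum(p_i * log2(p_i)). Terms: -(6/23)*log2(6/23) = 0.505722; -(4/23)*log2(4/23) = 0.438880; -(4/23)*log2(4/23) = 0.438880; -(9/23)*log2(9/23) = 0.529684. H = 0.505722 + 0.438880 + 0.438880 + 0.529684 = 1.9132

1.9132 bits


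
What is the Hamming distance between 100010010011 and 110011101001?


Count differing positions: . ^ . . . ^ ^ ^ ^ . ^ . = 6 differences

6


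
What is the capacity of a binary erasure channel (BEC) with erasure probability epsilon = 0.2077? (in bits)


C = 1 - epsilon = 1 - 0.2077 = 0.7923

0.7923 bits


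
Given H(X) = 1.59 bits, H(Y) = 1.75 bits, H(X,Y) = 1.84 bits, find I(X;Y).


I(X;Y) = H(X) + H(Y) - H(X,Y) = 1.59 + 1.75 - 1.84 = 1.5

1.5 bits


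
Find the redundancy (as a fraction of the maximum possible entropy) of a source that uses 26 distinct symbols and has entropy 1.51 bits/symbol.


H_max = log2(K) = log2(26) = 4.7004 bits/symbol. Redundancy = 1 - H/H_max = 1 - 1.51/4.7004 = 1 - 0.3212 = 0.6788

0.6788


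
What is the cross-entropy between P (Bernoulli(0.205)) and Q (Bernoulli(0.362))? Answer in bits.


H(P,Q) = -p*log2(q) - (1-p)*log2(1-q). -0.205*log2(0.362) = 0.300517; -0.795*log2(0.638) = 0.515455. H(P,Q) = 0.300517 + 0.515455 = 0.816

0.816 bits


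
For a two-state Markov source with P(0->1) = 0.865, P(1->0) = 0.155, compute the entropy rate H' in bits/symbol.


Stationary distribution: pi_0 = p10/(p01+p10) = 0.152, pi_1 = 0.848. Entropy rate H' = pi_0*H(p01) + pi_1*H(p10) = 0.152*0.571 + 0.848*0.6222 = 0.6144

0.6144 bits/symbol


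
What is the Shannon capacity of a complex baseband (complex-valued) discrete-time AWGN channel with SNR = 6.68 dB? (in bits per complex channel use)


SNR_linear = 10^(6.68/10) = 4.6559; C = log2(1 + SNR_linear) = log2(1 + 4.6559) = 2.4997

2.4997 bits/channel use


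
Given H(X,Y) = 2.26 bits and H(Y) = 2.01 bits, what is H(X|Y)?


H(X|Y) = H(X,Y) - H(Y) = 2.26 - 2.01 = 0.25

0.25 bits


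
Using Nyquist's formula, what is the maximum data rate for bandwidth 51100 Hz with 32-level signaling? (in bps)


Rate = 2 * B * log2(M) = 2 * 51100 * 5.0 = 511000.0

511000.0 bps


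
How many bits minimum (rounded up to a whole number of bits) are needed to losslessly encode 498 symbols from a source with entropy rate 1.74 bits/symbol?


Minimum bits >= n * H = 498 * 1.74 = 866.52, rounded up to a whole number of bits = 867

867 bits


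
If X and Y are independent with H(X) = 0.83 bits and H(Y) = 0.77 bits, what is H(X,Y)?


For independent variables, H(X,Y) = H(X) + H(Y) = 0.83 + 0.77 = 1.6

1.6 bits


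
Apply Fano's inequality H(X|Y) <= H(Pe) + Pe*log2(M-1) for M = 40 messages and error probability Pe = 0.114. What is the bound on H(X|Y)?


H(Pe) = -Pe*log2(Pe) - (1-Pe)*log2(1-Pe) = -0.114*log2(0.114) - 0.886*log2(0.886) = 0.357150 + 0.154715 = 0.5119. Pe*log2(M-1) = 0.114*log2(39) = 0.602536. Bound = H(Pe) + Pe*log2(M-1) = 0.357150 + 0.154715 + 0.602536 = 1.1144

1.1144 bits


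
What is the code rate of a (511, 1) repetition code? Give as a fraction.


Rate = k/n = 1/511

1/511


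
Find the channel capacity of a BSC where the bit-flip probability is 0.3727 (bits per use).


H(p) = -p*log2(p) - (1-p)*log2(1-p) = -0.3727*log2(0.3727) - 0.6273*log2(0.6273) = 0.530692 + 0.422030 = 0.9527. C = 1 - H(p) = 1 - 0.9527 = 0.0473

0.0473 bits


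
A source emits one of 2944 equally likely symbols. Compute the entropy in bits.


H = log2(n) = log2(2944) = 11.5236

11.5236 bits


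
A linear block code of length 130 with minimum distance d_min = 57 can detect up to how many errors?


Detection capability = d_min - 1 = 57 - 1 = 56

56 errors


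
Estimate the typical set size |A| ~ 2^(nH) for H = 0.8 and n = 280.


log2|A_typical| = nH = 280 * 0.8 = 224.0, so |A_typical| ~ 2^224.0 = 2.696e+67

2.696e+67


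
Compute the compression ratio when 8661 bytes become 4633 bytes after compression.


Ratio = original / compressed = 8661 / 4633 = 1.8694

1.8694


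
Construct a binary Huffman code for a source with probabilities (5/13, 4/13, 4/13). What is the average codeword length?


Huffman construction (repeatedly merge the two least-probable nodes; each merge adds 1 bit to every symbol beneath it): 4/13 + 4/13 = 8/13; 5/13 + 8/13 = 1. Resulting codeword lengths (in the order the probabilities were given): (1, 2, 2). L_avg = sum(p_i * l_i) = 5/13*1 + 4/13*2 + 4/13*2 = 21/13 = 1.6154

1.6154 bits


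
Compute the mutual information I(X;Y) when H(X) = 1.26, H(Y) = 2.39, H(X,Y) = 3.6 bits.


I(X;Y) = H(X) + H(Y) - H(X,Y) = 1.26 + 2.39 - 3.6 = 0.05

0.05 bits


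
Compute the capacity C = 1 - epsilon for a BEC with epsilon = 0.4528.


C = 1 - epsilon = 1 - 0.4528 = 0.5472

0.5472 bits


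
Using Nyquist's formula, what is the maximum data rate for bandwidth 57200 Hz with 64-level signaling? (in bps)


Rate = 2 * B * log2(M) = 2 * 57200 * 6.0 = 686400.0

686400.0 bps


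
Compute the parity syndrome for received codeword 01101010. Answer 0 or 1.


Syndrome = XOR of all bits = 0 XOR 1 XOR 1 XOR 0 XOR 1 XOR 0 XOR 1 XOR 0 = 0

0


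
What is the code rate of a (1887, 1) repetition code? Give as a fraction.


Rate = k/n = 1/1887

1/1887


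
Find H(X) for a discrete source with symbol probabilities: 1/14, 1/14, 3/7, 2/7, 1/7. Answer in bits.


H = -sum(p_i * log2(p_i)). Terms: -(1/14)*log2(1/14) = 0.271954; -(1/14)*log2(1/14) = 0.271954; -(3/7)*log2(3/7) = 0.523882; -(2/7)*log2(2/7) = 0.516387; -(1/7)*log2(1/7) = 0.401051. H = 0.271954 + 0.271954 + 0.523882 + 0.516387 + 0.401051 = 1.9852

1.9852 bits


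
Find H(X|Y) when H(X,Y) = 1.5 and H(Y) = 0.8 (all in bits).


H(X|Y) = H(X,Y) - H(Y) = 1.5 - 0.8 = 0.7

0.7 bits


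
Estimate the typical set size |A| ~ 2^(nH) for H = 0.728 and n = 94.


log2|A_typical| = nH = 94 * 0.728 = 68.432, so |A_typical| ~ 2^68.432 = 3.982e+20

3.982e+20


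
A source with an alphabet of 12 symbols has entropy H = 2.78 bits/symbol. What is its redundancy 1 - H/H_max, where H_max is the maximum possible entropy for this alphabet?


H_max = log2(K) = log2(12) = 3.585 bits/symbol. Redundancy = 1 - H/H_max = 1 - 2.78/3.585 = 1 - 0.7755 = 0.2245

0.2245


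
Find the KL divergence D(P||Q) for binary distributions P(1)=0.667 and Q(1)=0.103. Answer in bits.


KL = p*log2(p/q) + (1-p)*log2((1-p)/(1-q)) = 0.667*log2(0.667/0.103) + 0.333*log2(0.333/0.897) = 1.3215

1.3215 bits


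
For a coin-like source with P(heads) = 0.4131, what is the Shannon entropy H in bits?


H = -p*log2(p) - (1-p)*log2(1-p). -0.4131*log2(0.4131) = 0.526883; -0.5869*log2(0.5869) = 0.451217. H = 0.526883 + 0.451217 = 0.9781

0.9781 bits


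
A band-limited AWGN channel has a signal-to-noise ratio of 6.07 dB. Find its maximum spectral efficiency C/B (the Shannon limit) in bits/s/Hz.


SNR_linear = 10^(6.07/10) = 4.0458; C/B = log2(1 + SNR_linear) = log2(1 + 4.0458) = 2.3351

2.3351 bits/s/Hz


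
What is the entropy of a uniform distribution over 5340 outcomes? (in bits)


H = log2(n) = log2(5340) = 12.3826

12.3826 bits


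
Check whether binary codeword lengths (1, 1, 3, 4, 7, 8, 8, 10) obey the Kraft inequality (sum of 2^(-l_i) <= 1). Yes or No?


Kraft sum = sum(2^(-l_i)) = 1.2041, need <= 1. Result: violated (a binary prefix-free code with these lengths cannot exist)

No


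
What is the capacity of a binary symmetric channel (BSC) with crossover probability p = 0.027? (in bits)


H(p) = -p*log2(p) - (1-p)*log2(1-p) = -0.027*log2(0.027) - 0.973*log2(0.973) = 0.140694 + 0.038422 = 0.1791. C = 1 - H(p) = 1 - 0.1791 = 0.8209

0.8209 bits


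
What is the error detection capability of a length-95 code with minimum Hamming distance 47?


Detection capability = d_min - 1 = 47 - 1 = 46

46 errors


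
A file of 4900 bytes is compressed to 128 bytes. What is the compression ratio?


Ratio = original / compressed = 4900 / 128 = 38.2812

38.2812


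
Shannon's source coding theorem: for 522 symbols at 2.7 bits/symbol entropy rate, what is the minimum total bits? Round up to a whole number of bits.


Minimum bits >= n * H = 522 * 2.7 = 1409.4, rounded up to a whole number of bits = 1410

1410 bits


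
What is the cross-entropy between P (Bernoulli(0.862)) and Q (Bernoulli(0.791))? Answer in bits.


H(P,Q) = -p*log2(q) - (1-p)*log2(1-q). -0.862*log2(0.791) = 0.291572; -0.138*log2(0.209) = 0.311663. H(P,Q) = 0.291572 + 0.311663 = 0.6032

0.6032 bits
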